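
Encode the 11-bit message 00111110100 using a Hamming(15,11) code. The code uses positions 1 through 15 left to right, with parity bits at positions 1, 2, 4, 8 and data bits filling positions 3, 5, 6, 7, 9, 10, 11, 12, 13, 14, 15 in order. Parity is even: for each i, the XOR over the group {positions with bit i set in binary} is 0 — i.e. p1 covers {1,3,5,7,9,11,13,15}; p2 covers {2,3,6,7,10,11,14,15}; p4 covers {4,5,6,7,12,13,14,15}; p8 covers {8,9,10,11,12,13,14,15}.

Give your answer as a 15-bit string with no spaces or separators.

Place data at non-parity positions: p1 p2 0 p4 0 1 1 p8 1 1 1 0 1 0 0
p1 (pos 1,3,5,7,9,11,13,15): XOR of data positions = 0⊕0⊕1⊕1⊕1⊕1⊕0 = 0
p2 (pos 2,3,6,7,10,11,14,15): XOR of data positions = 0⊕1⊕1⊕1⊕1⊕0⊕0 = 0
p4 (pos 4,5,6,7,12,13,14,15): XOR of data positions = 0⊕1⊕1⊕0⊕1⊕0⊕0 = 1
p8 (pos 8,9,10,11,12,13,14,15): XOR of data positions = 1⊕1⊕1⊕0⊕1⊕0⊕0 = 0
Codeword: 000101101110100

000101101110100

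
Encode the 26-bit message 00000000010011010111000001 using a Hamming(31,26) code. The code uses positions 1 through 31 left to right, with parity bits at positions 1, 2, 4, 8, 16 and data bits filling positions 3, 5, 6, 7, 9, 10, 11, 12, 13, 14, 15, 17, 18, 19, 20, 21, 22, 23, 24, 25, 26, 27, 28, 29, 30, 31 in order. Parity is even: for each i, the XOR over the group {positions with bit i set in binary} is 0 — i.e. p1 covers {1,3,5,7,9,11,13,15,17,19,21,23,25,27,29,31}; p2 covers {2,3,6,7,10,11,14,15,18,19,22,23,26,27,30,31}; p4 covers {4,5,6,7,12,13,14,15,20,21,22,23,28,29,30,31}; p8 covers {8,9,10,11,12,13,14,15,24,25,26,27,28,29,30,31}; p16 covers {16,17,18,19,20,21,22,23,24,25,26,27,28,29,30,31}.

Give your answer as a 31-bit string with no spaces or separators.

Place data at non-parity positions: p1 p2 0 p4 0 0 0 p8 0 0 0 0 0 1 0 p16 0 1 1 0 1 0 1 1 1 0 0 0 0 0 1
p1 (pos 1,3,5,7,9,11,13,15,17,19,21,23,25,27,29,31): XOR of data positions = 0⊕0⊕0⊕0⊕0⊕0⊕0⊕0⊕1⊕1⊕1⊕1⊕0⊕0⊕1 = 1
p2 (pos 2,3,6,7,10,11,14,15,18,19,22,23,26,27,30,31): XOR of data positions = 0⊕0⊕0⊕0⊕0⊕1⊕0⊕1⊕1⊕0⊕1⊕0⊕0⊕0⊕1 = 1
p4 (pos 4,5,6,7,12,13,14,15,20,21,22,23,28,29,30,31): XOR of data positions = 0⊕0⊕0⊕0⊕0⊕1⊕0⊕0⊕1⊕0⊕1⊕0⊕0⊕0⊕1 = 0
p8 (pos 8,9,10,11,12,13,14,15,24,25,26,27,28,29,30,31): XOR of data positions = 0⊕0⊕0⊕0⊕0⊕1⊕0⊕1⊕1⊕0⊕0⊕0⊕0⊕0⊕1 = 0
p16 (pos 16,17,18,19,20,21,22,23,24,25,26,27,28,29,30,31): XOR of data positions = 0⊕1⊕1⊕0⊕1⊕0⊕1⊕1⊕1⊕0⊕0⊕0⊕0⊕0⊕1 = 1
Codeword: 1100000000000101011010111000001

1100000000000101011010111000001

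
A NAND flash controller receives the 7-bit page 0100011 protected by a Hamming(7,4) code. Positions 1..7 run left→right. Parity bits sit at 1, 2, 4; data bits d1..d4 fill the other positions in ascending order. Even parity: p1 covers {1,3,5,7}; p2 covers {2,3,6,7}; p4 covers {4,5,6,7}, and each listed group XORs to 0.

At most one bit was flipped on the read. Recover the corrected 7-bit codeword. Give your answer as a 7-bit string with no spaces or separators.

0110011

s1 (pos 1,3,5,7): 0⊕0⊕0⊕1 = 1
s2 (pos 2,3,6,7): 1⊕0⊕1⊕1 = 1
s4 (pos 4,5,6,7): 0⊕0⊕1⊕1 = 0
Syndrome s4…s1 = 011 → error at position 3.
Flip position 3: 0100011 → 0110011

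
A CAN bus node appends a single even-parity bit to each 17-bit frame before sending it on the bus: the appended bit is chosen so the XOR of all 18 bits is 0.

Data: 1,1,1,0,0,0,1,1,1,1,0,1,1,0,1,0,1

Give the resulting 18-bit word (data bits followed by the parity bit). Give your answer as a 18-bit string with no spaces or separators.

XOR of the 17 data bits: 1⊕1⊕1⊕0⊕0⊕0⊕1⊕1⊕1⊕1⊕0⊕1⊕1⊕0⊕1⊕0⊕1 = 1
Parity bit = 1 (so all 18 bits XOR to 0).

111000111101101011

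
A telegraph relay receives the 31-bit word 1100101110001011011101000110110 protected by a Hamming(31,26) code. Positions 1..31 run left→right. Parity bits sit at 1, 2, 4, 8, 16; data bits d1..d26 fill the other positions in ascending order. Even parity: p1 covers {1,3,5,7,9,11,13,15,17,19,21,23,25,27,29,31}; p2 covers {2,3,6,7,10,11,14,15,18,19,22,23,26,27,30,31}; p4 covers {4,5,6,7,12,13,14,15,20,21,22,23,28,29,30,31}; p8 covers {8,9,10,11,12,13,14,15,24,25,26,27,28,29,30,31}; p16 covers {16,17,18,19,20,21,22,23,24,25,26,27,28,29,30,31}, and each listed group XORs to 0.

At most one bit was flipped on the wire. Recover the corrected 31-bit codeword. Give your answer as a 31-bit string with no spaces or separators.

s1 (pos 1,3,5,7,9,11,13,15,17,19,21,23,25,27,29,31): 1⊕0⊕1⊕1⊕1⊕0⊕1⊕1⊕0⊕1⊕0⊕0⊕0⊕1⊕1⊕0 = 1
s2 (pos 2,3,6,7,10,11,14,15,18,19,22,23,26,27,30,31): 1⊕0⊕0⊕1⊕0⊕0⊕0⊕1⊕1⊕1⊕1⊕0⊕1⊕1⊕1⊕0 = 1
s4 (pos 4,5,6,7,12,13,14,15,20,21,22,23,28,29,30,31): 0⊕1⊕0⊕1⊕0⊕1⊕0⊕1⊕1⊕0⊕1⊕0⊕0⊕1⊕1⊕0 = 0
s8 (pos 8,9,10,11,12,13,14,15,24,25,26,27,28,29,30,31): 1⊕1⊕0⊕0⊕0⊕1⊕0⊕1⊕0⊕0⊕1⊕1⊕0⊕1⊕1⊕0 = 0
s16 (pos 16,17,18,19,20,21,22,23,24,25,26,27,28,29,30,31): 1⊕0⊕1⊕1⊕1⊕0⊕1⊕0⊕0⊕0⊕1⊕1⊕0⊕1⊕1⊕0 = 1
Syndrome s16…s1 = 10011 → error at position 19.
Flip position 19: 1100101110001011011101000110110 → 1100101110001011010101000110110

1100101110001011010101000110110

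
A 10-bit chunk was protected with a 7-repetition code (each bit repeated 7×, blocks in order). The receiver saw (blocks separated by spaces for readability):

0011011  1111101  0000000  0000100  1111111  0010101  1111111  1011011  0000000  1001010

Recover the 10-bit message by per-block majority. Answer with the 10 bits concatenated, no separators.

Block 1 (0011011): 4 ones → 1
Block 2 (1111101): 6 ones → 1
Block 3 (0000000): 0 ones → 0
Block 4 (0000100): 1 one → 0
Block 5 (1111111): 7 ones → 1
Block 6 (0010101): 3 ones → 0
Block 7 (1111111): 7 ones → 1
Block 8 (1011011): 5 ones → 1
Block 9 (0000000): 0 ones → 0
Block 10 (1001010): 3 ones → 0

1100101100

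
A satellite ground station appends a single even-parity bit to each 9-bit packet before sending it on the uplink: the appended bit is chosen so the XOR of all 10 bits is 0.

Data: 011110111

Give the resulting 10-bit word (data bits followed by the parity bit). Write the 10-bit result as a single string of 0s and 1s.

XOR of the 9 data bits: 0⊕1⊕1⊕1⊕1⊕0⊕1⊕1⊕1 = 1
Parity bit = 1 (so all 10 bits XOR to 0).

0111101111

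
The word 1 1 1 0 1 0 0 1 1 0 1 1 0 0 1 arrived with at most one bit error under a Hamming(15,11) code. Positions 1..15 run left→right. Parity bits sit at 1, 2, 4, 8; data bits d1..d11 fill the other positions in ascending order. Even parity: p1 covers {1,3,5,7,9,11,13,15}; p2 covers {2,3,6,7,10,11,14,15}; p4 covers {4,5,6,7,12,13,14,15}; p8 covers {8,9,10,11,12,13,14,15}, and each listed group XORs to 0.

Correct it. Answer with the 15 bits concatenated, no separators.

s1 (pos 1,3,5,7,9,11,13,15): 1⊕1⊕1⊕0⊕1⊕1⊕0⊕1 = 0
s2 (pos 2,3,6,7,10,11,14,15): 1⊕1⊕0⊕0⊕0⊕1⊕0⊕1 = 0
s4 (pos 4,5,6,7,12,13,14,15): 0⊕1⊕0⊕0⊕1⊕0⊕0⊕1 = 1
s8 (pos 8,9,10,11,12,13,14,15): 1⊕1⊕0⊕1⊕1⊕0⊕0⊕1 = 1
Syndrome s8…s1 = 1100 → error at position 12.
Flip position 12: 111010011011001 → 111010011010001

111010011010001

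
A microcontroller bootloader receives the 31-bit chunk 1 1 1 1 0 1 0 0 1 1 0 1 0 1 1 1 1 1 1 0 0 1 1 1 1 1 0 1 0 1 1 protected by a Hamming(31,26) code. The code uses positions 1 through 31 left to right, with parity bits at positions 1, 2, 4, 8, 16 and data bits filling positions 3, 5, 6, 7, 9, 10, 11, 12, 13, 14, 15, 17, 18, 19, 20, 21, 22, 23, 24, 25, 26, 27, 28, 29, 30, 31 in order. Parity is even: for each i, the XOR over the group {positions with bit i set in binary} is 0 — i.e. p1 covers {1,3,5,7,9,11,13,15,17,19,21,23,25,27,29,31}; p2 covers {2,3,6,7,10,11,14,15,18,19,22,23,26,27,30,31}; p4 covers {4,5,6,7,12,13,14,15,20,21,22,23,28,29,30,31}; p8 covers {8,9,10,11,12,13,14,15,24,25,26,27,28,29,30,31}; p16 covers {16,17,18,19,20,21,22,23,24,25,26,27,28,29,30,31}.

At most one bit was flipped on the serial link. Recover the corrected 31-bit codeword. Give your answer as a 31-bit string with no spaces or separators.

s1 (pos 1,3,5,7,9,11,13,15,17,19,21,23,25,27,29,31): 1⊕1⊕0⊕0⊕1⊕0⊕0⊕1⊕1⊕1⊕0⊕1⊕1⊕0⊕0⊕1 = 1
s2 (pos 2,3,6,7,10,11,14,15,18,19,22,23,26,27,30,31): 1⊕1⊕1⊕0⊕1⊕0⊕1⊕1⊕1⊕1⊕1⊕1⊕1⊕0⊕1⊕1 = 1
s4 (pos 4,5,6,7,12,13,14,15,20,21,22,23,28,29,30,31): 1⊕0⊕1⊕0⊕1⊕0⊕1⊕1⊕0⊕0⊕1⊕1⊕1⊕0⊕1⊕1 = 0
s8 (pos 8,9,10,11,12,13,14,15,24,25,26,27,28,29,30,31): 0⊕1⊕1⊕0⊕1⊕0⊕1⊕1⊕1⊕1⊕1⊕0⊕1⊕0⊕1⊕1 = 1
s16 (pos 16,17,18,19,20,21,22,23,24,25,26,27,28,29,30,31): 1⊕1⊕1⊕1⊕0⊕0⊕1⊕1⊕1⊕1⊕1⊕0⊕1⊕0⊕1⊕1 = 0
Syndrome s16…s1 = 01011 → error at position 11.
Flip position 11: 1111010011010111111001111101011 → 1111010011110111111001111101011

1111010011110111111001111101011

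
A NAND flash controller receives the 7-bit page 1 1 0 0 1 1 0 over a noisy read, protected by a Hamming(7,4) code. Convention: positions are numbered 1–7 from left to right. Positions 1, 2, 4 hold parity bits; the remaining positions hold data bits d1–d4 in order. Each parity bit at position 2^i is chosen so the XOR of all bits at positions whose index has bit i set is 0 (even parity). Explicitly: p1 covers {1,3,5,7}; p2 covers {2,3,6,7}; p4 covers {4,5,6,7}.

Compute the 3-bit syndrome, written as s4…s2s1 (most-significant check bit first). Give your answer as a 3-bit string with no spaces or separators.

s1 (pos 1,3,5,7): 1⊕0⊕1⊕0 = 0
s2 (pos 2,3,6,7): 1⊕0⊕1⊕0 = 0
s4 (pos 4,5,6,7): 0⊕1⊕1⊕0 = 0
Syndrome s4…s1 = 000 → no error.

000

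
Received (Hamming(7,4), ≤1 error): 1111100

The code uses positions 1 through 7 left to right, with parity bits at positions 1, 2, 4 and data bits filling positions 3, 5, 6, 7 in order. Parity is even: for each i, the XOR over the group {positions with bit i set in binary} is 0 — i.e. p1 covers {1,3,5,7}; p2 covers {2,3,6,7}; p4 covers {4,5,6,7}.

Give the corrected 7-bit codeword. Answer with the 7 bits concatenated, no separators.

s1 (pos 1,3,5,7): 1⊕1⊕1⊕0 = 1
s2 (pos 2,3,6,7): 1⊕1⊕0⊕0 = 0
s4 (pos 4,5,6,7): 1⊕1⊕0⊕0 = 0
Syndrome s4…s1 = 001 → error at position 1.
Flip position 1: 1111100 → 0111100

0111100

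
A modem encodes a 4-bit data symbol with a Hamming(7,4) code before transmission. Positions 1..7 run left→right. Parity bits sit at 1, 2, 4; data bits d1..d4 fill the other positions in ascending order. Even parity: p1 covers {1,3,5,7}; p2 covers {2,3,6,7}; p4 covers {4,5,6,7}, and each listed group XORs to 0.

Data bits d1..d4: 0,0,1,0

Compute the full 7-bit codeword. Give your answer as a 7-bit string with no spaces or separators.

Place data at non-parity positions: p1 p2 0 p4 0 1 0
p1 (pos 1,3,5,7): XOR of data positions = 0⊕0⊕0 = 0
p2 (pos 2,3,6,7): XOR of data positions = 0⊕1⊕0 = 1
p4 (pos 4,5,6,7): XOR of data positions = 0⊕1⊕0 = 1
Codeword: 0101010

0101010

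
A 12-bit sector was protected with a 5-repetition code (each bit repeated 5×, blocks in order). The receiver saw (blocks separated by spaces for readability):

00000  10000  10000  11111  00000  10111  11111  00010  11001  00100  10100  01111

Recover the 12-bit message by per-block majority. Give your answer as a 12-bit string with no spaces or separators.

Block 1 (00000): 0 ones → 0
Block 2 (10000): 1 one → 0
Block 3 (10000): 1 one → 0
Block 4 (11111): 5 ones → 1
Block 5 (00000): 0 ones → 0
Block 6 (10111): 4 ones → 1
Block 7 (11111): 5 ones → 1
Block 8 (00010): 1 one → 0
Block 9 (11001): 3 ones → 1
Block 10 (00100): 1 one → 0
Block 11 (10100): 2 ones → 0
Block 12 (01111): 4 ones → 1

000101101001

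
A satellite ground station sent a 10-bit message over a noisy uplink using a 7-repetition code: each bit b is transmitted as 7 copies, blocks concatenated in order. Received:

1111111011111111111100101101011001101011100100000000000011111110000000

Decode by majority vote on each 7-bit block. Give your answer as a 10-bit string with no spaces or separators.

Block 1 (1111111): 7 ones → 1
Block 2 (0111111): 6 ones → 1
Block 3 (1111110): 6 ones → 1
Block 4 (0101101): 4 ones → 1
Block 5 (0110011): 4 ones → 1
Block 6 (0101110): 4 ones → 1
Block 7 (0100000): 1 one → 0
Block 8 (0000000): 0 ones → 0
Block 9 (1111111): 7 ones → 1
Block 10 (0000000): 0 ones → 0

1111110010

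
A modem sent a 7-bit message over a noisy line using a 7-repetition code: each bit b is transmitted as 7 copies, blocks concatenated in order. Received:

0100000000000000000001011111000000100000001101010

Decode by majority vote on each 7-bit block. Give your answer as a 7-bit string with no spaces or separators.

Block 1 (0100000): 1 one → 0
Block 2 (0000000): 0 ones → 0
Block 3 (0000000): 0 ones → 0
Block 4 (1011111): 6 ones → 1
Block 5 (0000001): 1 one → 0
Block 6 (0000000): 0 ones → 0
Block 7 (1101010): 4 ones → 1

0001001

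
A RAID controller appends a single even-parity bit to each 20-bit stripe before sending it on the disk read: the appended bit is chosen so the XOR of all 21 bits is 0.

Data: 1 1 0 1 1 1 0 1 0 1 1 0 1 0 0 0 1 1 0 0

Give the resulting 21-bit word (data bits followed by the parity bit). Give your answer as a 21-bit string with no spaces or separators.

110111010110100011001

XOR of the 20 data bits: 1⊕1⊕0⊕1⊕1⊕1⊕0⊕1⊕0⊕1⊕1⊕0⊕1⊕0⊕0⊕0⊕1⊕1⊕0⊕0 = 1
Parity bit = 1 (so all 21 bits XOR to 0).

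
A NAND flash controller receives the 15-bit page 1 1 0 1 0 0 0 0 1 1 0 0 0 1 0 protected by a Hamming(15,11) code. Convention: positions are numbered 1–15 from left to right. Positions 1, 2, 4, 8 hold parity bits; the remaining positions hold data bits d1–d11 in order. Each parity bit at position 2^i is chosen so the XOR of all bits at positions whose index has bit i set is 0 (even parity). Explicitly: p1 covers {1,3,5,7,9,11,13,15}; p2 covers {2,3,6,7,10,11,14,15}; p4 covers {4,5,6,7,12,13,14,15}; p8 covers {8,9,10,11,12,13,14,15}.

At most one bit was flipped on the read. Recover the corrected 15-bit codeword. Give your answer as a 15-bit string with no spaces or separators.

110100001000010

s1 (pos 1,3,5,7,9,11,13,15): 1⊕0⊕0⊕0⊕1⊕0⊕0⊕0 = 0
s2 (pos 2,3,6,7,10,11,14,15): 1⊕0⊕0⊕0⊕1⊕0⊕1⊕0 = 1
s4 (pos 4,5,6,7,12,13,14,15): 1⊕0⊕0⊕0⊕0⊕0⊕1⊕0 = 0
s8 (pos 8,9,10,11,12,13,14,15): 0⊕1⊕1⊕0⊕0⊕0⊕1⊕0 = 1
Syndrome s8…s1 = 1010 → error at position 10.
Flip position 10: 110100001100010 → 110100001000010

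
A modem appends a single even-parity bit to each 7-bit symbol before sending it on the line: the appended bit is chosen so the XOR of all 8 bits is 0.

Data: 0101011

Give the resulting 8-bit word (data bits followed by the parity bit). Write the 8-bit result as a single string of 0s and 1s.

XOR of the 7 data bits: 0⊕1⊕0⊕1⊕0⊕1⊕1 = 0
Parity bit = 0 (so all 8 bits XOR to 0).

01010110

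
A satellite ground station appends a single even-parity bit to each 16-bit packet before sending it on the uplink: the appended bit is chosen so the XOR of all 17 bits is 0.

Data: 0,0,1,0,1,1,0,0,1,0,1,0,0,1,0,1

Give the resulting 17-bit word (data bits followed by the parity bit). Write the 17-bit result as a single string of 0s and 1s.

XOR of the 16 data bits: 0⊕0⊕1⊕0⊕1⊕1⊕0⊕0⊕1⊕0⊕1⊕0⊕0⊕1⊕0⊕1 = 1
Parity bit = 1 (so all 17 bits XOR to 0).

00101100101001011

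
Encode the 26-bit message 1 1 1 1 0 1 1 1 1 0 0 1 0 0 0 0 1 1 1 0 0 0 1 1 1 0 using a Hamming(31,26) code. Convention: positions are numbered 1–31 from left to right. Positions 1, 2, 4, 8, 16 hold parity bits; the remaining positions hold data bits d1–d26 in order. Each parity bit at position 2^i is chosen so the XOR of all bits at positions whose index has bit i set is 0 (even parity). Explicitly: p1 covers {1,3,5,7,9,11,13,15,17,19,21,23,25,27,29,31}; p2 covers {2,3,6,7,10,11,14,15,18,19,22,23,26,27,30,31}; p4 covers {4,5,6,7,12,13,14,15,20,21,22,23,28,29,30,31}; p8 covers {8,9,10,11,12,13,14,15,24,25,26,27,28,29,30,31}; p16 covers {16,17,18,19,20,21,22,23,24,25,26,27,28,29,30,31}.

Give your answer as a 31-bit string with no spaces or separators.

Place data at non-parity positions: p1 p2 1 p4 1 1 1 p8 0 1 1 1 1 0 0 p16 1 0 0 0 0 1 1 1 0 0 0 1 1 1 0
p1 (pos 1,3,5,7,9,11,13,15,17,19,21,23,25,27,29,31): XOR of data positions = 1⊕1⊕1⊕0⊕1⊕1⊕0⊕1⊕0⊕0⊕1⊕0⊕0⊕1⊕0 = 0
p2 (pos 2,3,6,7,10,11,14,15,18,19,22,23,26,27,30,31): XOR of data positions = 1⊕1⊕1⊕1⊕1⊕0⊕0⊕0⊕0⊕1⊕1⊕0⊕0⊕1⊕0 = 0
p4 (pos 4,5,6,7,12,13,14,15,20,21,22,23,28,29,30,31): XOR of data positions = 1⊕1⊕1⊕1⊕1⊕0⊕0⊕0⊕0⊕1⊕1⊕1⊕1⊕1⊕0 = 0
p8 (pos 8,9,10,11,12,13,14,15,24,25,26,27,28,29,30,31): XOR of data positions = 0⊕1⊕1⊕1⊕1⊕0⊕0⊕1⊕0⊕0⊕0⊕1⊕1⊕1⊕0 = 0
p16 (pos 16,17,18,19,20,21,22,23,24,25,26,27,28,29,30,31): XOR of data positions = 1⊕0⊕0⊕0⊕0⊕1⊕1⊕1⊕0⊕0⊕0⊕1⊕1⊕1⊕0 = 1
Codeword: 0010111001111001100001110001110

0010111001111001100001110001110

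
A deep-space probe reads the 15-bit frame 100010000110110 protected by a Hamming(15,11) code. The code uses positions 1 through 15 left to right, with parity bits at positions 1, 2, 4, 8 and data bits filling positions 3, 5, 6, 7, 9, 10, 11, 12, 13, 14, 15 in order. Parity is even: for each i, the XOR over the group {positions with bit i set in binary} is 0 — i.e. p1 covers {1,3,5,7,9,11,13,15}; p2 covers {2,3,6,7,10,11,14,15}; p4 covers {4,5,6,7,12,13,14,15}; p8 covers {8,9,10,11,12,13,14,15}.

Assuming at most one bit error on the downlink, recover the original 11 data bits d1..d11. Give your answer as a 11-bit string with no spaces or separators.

s1 (pos 1,3,5,7,9,11,13,15): 1⊕0⊕1⊕0⊕0⊕1⊕1⊕0 = 0
s2 (pos 2,3,6,7,10,11,14,15): 0⊕0⊕0⊕0⊕1⊕1⊕1⊕0 = 1
s4 (pos 4,5,6,7,12,13,14,15): 0⊕1⊕0⊕0⊕0⊕1⊕1⊕0 = 1
s8 (pos 8,9,10,11,12,13,14,15): 0⊕0⊕1⊕1⊕0⊕1⊕1⊕0 = 0
Syndrome s8…s1 = 0110 → error at position 6.
Flip position 6: 100010000110110 → 100011000110110
Read data bits from positions 3,5,6,7,9,10,11,12,13,14,15: 01100110110

01100110110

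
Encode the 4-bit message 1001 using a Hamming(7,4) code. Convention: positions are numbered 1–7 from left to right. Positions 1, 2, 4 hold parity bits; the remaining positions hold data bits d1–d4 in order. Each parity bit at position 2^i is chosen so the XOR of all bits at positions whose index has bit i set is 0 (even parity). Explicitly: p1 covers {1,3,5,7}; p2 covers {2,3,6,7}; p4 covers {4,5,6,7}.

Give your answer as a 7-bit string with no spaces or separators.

Place data at non-parity positions: p1 p2 1 p4 0 0 1
p1 (pos 1,3,5,7): XOR of data positions = 1⊕0⊕1 = 0
p2 (pos 2,3,6,7): XOR of data positions = 1⊕0⊕1 = 0
p4 (pos 4,5,6,7): XOR of data positions = 0⊕0⊕1 = 1
Codeword: 0011001

0011001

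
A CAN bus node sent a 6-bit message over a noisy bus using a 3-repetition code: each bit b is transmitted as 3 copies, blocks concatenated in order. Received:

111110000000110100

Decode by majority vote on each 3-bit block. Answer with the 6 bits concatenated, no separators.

110010

Block 1 (111): 3 ones → 1
Block 2 (110): 2 ones → 1
Block 3 (000): 0 ones → 0
Block 4 (000): 0 ones → 0
Block 5 (110): 2 ones → 1
Block 6 (100): 1 one → 0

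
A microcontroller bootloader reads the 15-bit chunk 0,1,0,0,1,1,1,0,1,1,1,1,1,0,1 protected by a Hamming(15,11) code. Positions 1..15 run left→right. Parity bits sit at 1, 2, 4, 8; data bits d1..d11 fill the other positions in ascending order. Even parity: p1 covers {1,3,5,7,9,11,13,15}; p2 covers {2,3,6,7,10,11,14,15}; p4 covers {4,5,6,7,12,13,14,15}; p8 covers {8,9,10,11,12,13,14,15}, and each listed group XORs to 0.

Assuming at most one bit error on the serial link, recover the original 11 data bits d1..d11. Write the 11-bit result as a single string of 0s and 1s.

01111111101

s1 (pos 1,3,5,7,9,11,13,15): 0⊕0⊕1⊕1⊕1⊕1⊕1⊕1 = 0
s2 (pos 2,3,6,7,10,11,14,15): 1⊕0⊕1⊕1⊕1⊕1⊕0⊕1 = 0
s4 (pos 4,5,6,7,12,13,14,15): 0⊕1⊕1⊕1⊕1⊕1⊕0⊕1 = 0
s8 (pos 8,9,10,11,12,13,14,15): 0⊕1⊕1⊕1⊕1⊕1⊕0⊕1 = 0
Syndrome s8…s1 = 0000 → no error.
Read data bits from positions 3,5,6,7,9,10,11,12,13,14,15: 01111111101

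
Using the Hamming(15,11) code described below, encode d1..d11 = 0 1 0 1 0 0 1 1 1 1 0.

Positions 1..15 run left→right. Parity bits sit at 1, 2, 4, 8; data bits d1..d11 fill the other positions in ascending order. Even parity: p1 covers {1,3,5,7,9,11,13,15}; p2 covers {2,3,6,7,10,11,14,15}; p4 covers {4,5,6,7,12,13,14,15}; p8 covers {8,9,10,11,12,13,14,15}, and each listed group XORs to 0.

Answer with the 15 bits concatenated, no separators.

Place data at non-parity positions: p1 p2 0 p4 1 0 1 p8 0 0 1 1 1 1 0
p1 (pos 1,3,5,7,9,11,13,15): XOR of data positions = 0⊕1⊕1⊕0⊕1⊕1⊕0 = 0
p2 (pos 2,3,6,7,10,11,14,15): XOR of data positions = 0⊕0⊕1⊕0⊕1⊕1⊕0 = 1
p4 (pos 4,5,6,7,12,13,14,15): XOR of data positions = 1⊕0⊕1⊕1⊕1⊕1⊕0 = 1
p8 (pos 8,9,10,11,12,13,14,15): XOR of data positions = 0⊕0⊕1⊕1⊕1⊕1⊕0 = 0
Codeword: 010110100011110

010110100011110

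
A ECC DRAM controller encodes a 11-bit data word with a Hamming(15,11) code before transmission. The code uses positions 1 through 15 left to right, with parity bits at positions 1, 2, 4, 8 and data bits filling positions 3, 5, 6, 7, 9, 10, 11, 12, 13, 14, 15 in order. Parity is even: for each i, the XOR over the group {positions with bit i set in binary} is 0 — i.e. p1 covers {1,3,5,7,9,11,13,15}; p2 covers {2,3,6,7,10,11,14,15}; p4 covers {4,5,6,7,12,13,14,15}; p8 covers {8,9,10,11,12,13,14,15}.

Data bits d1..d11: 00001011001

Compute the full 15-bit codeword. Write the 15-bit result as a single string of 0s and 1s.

100000001011001

Place data at non-parity positions: p1 p2 0 p4 0 0 0 p8 1 0 1 1 0 0 1
p1 (pos 1,3,5,7,9,11,13,15): XOR of data positions = 0⊕0⊕0⊕1⊕1⊕0⊕1 = 1
p2 (pos 2,3,6,7,10,11,14,15): XOR of data positions = 0⊕0⊕0⊕0⊕1⊕0⊕1 = 0
p4 (pos 4,5,6,7,12,13,14,15): XOR of data positions = 0⊕0⊕0⊕1⊕0⊕0⊕1 = 0
p8 (pos 8,9,10,11,12,13,14,15): XOR of data positions = 1⊕0⊕1⊕1⊕0⊕0⊕1 = 0
Codeword: 100000001011001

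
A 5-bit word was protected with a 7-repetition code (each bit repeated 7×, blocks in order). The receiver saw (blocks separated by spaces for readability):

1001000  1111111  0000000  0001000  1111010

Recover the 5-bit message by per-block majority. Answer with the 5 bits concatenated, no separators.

Block 1 (1001000): 2 ones → 0
Block 2 (1111111): 7 ones → 1
Block 3 (0000000): 0 ones → 0
Block 4 (0001000): 1 one → 0
Block 5 (1111010): 5 ones → 1

01001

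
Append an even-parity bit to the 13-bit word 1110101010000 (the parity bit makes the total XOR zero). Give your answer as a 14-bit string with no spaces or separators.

11101010100000

XOR of the 13 data bits: 1⊕1⊕1⊕0⊕1⊕0⊕1⊕0⊕1⊕0⊕0⊕0⊕0 = 0
Parity bit = 0 (so all 14 bits XOR to 0).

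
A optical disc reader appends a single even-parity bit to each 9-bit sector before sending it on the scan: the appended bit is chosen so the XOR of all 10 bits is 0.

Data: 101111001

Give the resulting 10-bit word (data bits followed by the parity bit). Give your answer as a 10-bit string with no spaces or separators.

1011110010

XOR of the 9 data bits: 1⊕0⊕1⊕1⊕1⊕1⊕0⊕0⊕1 = 0
Parity bit = 0 (so all 10 bits XOR to 0).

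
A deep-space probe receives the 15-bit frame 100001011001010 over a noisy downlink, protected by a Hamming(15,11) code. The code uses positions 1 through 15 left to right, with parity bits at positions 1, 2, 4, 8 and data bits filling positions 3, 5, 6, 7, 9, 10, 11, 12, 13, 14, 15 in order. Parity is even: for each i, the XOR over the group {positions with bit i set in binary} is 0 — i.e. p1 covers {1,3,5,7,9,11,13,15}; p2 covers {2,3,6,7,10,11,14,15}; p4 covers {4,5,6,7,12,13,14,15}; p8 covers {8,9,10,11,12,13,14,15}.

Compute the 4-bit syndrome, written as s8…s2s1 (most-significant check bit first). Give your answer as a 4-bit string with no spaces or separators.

0100

s1 (pos 1,3,5,7,9,11,13,15): 1⊕0⊕0⊕0⊕1⊕0⊕0⊕0 = 0
s2 (pos 2,3,6,7,10,11,14,15): 0⊕0⊕1⊕0⊕0⊕0⊕1⊕0 = 0
s4 (pos 4,5,6,7,12,13,14,15): 0⊕0⊕1⊕0⊕1⊕0⊕1⊕0 = 1
s8 (pos 8,9,10,11,12,13,14,15): 1⊕1⊕0⊕0⊕1⊕0⊕1⊕0 = 0
Syndrome s8…s1 = 0100 → error at position 4.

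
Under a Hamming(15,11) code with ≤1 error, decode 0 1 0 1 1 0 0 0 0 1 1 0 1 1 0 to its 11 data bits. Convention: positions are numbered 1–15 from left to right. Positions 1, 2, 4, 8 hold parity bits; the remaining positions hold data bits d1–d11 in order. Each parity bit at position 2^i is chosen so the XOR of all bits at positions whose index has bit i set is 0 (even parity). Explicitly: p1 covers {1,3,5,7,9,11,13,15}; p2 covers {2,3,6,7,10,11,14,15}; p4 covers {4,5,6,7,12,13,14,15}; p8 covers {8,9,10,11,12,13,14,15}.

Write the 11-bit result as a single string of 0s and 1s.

s1 (pos 1,3,5,7,9,11,13,15): 0⊕0⊕1⊕0⊕0⊕1⊕1⊕0 = 1
s2 (pos 2,3,6,7,10,11,14,15): 1⊕0⊕0⊕0⊕1⊕1⊕1⊕0 = 0
s4 (pos 4,5,6,7,12,13,14,15): 1⊕1⊕0⊕0⊕0⊕1⊕1⊕0 = 0
s8 (pos 8,9,10,11,12,13,14,15): 0⊕0⊕1⊕1⊕0⊕1⊕1⊕0 = 0
Syndrome s8…s1 = 0001 → error at position 1.
Flip position 1: 010110000110110 → 110110000110110
Read data bits from positions 3,5,6,7,9,10,11,12,13,14,15: 01000110110

01000110110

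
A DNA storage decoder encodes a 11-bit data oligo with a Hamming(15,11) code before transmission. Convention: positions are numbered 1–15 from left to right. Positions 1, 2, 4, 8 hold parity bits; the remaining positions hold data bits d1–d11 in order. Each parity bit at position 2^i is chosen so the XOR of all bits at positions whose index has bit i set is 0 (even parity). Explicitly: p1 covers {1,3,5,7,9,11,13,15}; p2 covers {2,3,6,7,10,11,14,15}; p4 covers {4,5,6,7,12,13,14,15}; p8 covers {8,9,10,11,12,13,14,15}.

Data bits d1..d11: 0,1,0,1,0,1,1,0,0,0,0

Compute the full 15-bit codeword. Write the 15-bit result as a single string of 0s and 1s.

110010100110000

Place data at non-parity positions: p1 p2 0 p4 1 0 1 p8 0 1 1 0 0 0 0
p1 (pos 1,3,5,7,9,11,13,15): XOR of data positions = 0⊕1⊕1⊕0⊕1⊕0⊕0 = 1
p2 (pos 2,3,6,7,10,11,14,15): XOR of data positions = 0⊕0⊕1⊕1⊕1⊕0⊕0 = 1
p4 (pos 4,5,6,7,12,13,14,15): XOR of data positions = 1⊕0⊕1⊕0⊕0⊕0⊕0 = 0
p8 (pos 8,9,10,11,12,13,14,15): XOR of data positions = 0⊕1⊕1⊕0⊕0⊕0⊕0 = 0
Codeword: 110010100110000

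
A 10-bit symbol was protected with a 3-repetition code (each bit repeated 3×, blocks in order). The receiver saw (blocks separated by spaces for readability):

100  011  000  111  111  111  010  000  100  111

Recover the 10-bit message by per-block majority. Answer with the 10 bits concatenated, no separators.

Block 1 (100): 1 one → 0
Block 2 (011): 2 ones → 1
Block 3 (000): 0 ones → 0
Block 4 (111): 3 ones → 1
Block 5 (111): 3 ones → 1
Block 6 (111): 3 ones → 1
Block 7 (010): 1 one → 0
Block 8 (000): 0 ones → 0
Block 9 (100): 1 one → 0
Block 10 (111): 3 ones → 1

0101110001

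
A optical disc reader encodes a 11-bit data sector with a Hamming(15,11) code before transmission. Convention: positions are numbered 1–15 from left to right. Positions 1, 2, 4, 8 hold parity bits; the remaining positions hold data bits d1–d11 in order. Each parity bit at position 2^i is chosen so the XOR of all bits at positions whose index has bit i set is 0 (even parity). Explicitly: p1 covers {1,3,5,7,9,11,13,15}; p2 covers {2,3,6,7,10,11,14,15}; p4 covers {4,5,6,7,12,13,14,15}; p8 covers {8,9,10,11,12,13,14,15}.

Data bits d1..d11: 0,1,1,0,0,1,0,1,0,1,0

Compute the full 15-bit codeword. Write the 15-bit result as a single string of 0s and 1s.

110011010101010

Place data at non-parity positions: p1 p2 0 p4 1 1 0 p8 0 1 0 1 0 1 0
p1 (pos 1,3,5,7,9,11,13,15): XOR of data positions = 0⊕1⊕0⊕0⊕0⊕0⊕0 = 1
p2 (pos 2,3,6,7,10,11,14,15): XOR of data positions = 0⊕1⊕0⊕1⊕0⊕1⊕0 = 1
p4 (pos 4,5,6,7,12,13,14,15): XOR of data positions = 1⊕1⊕0⊕1⊕0⊕1⊕0 = 0
p8 (pos 8,9,10,11,12,13,14,15): XOR of data positions = 0⊕1⊕0⊕1⊕0⊕1⊕0 = 1
Codeword: 110011010101010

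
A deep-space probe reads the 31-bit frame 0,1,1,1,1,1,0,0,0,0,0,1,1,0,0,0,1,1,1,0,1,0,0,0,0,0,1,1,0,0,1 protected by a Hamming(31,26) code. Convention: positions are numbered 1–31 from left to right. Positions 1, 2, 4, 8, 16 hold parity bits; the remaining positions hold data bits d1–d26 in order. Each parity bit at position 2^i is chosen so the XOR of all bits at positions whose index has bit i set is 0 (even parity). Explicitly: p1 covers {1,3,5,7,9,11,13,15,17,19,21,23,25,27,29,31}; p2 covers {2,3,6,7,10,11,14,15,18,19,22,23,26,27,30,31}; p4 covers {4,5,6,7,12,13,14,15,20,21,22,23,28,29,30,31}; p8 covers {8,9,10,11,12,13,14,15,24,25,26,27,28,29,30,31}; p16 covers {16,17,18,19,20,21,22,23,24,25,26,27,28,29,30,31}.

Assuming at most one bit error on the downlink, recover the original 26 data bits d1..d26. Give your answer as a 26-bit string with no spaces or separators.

11100001100111010000111001

s1 (pos 1,3,5,7,9,11,13,15,17,19,21,23,25,27,29,31): 0⊕1⊕1⊕0⊕0⊕0⊕1⊕0⊕1⊕1⊕1⊕0⊕0⊕1⊕0⊕1 = 0
s2 (pos 2,3,6,7,10,11,14,15,18,19,22,23,26,27,30,31): 1⊕1⊕1⊕0⊕0⊕0⊕0⊕0⊕1⊕1⊕0⊕0⊕0⊕1⊕0⊕1 = 1
s4 (pos 4,5,6,7,12,13,14,15,20,21,22,23,28,29,30,31): 1⊕1⊕1⊕0⊕1⊕1⊕0⊕0⊕0⊕1⊕0⊕0⊕1⊕0⊕0⊕1 = 0
s8 (pos 8,9,10,11,12,13,14,15,24,25,26,27,28,29,30,31): 0⊕0⊕0⊕0⊕1⊕1⊕0⊕0⊕0⊕0⊕0⊕1⊕1⊕0⊕0⊕1 = 1
s16 (pos 16,17,18,19,20,21,22,23,24,25,26,27,28,29,30,31): 0⊕1⊕1⊕1⊕0⊕1⊕0⊕0⊕0⊕0⊕0⊕1⊕1⊕0⊕0⊕1 = 1
Syndrome s16…s1 = 11010 → error at position 26.
Flip position 26: 0111110000011000111010000011001 → 0111110000011000111010000111001
Read data bits from positions 3,5,6,7,9,10,11,12,13,14,15,17,18,19,20,21,22,23,24,25,26,27,28,29,30,31: 11100001100111010000111001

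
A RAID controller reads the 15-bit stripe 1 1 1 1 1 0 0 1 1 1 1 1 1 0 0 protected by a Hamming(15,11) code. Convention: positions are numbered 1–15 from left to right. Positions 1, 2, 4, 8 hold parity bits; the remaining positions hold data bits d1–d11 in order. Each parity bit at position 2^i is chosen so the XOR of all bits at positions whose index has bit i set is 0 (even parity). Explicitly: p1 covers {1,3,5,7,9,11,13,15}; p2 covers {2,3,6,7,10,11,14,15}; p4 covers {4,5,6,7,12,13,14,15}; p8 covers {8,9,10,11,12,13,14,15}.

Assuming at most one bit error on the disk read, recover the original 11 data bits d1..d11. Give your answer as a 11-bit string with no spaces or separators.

11001111100

s1 (pos 1,3,5,7,9,11,13,15): 1⊕1⊕1⊕0⊕1⊕1⊕1⊕0 = 0
s2 (pos 2,3,6,7,10,11,14,15): 1⊕1⊕0⊕0⊕1⊕1⊕0⊕0 = 0
s4 (pos 4,5,6,7,12,13,14,15): 1⊕1⊕0⊕0⊕1⊕1⊕0⊕0 = 0
s8 (pos 8,9,10,11,12,13,14,15): 1⊕1⊕1⊕1⊕1⊕1⊕0⊕0 = 0
Syndrome s8…s1 = 0000 → no error.
Read data bits from positions 3,5,6,7,9,10,11,12,13,14,15: 11001111100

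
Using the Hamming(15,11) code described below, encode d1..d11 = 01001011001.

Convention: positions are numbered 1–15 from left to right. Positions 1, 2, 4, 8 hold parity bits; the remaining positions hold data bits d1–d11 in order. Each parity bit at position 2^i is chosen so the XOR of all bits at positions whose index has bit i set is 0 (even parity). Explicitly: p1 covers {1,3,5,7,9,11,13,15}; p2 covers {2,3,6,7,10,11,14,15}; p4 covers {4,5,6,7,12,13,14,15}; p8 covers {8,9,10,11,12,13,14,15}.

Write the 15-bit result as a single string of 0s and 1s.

Place data at non-parity positions: p1 p2 0 p4 1 0 0 p8 1 0 1 1 0 0 1
p1 (pos 1,3,5,7,9,11,13,15): XOR of data positions = 0⊕1⊕0⊕1⊕1⊕0⊕1 = 0
p2 (pos 2,3,6,7,10,11,14,15): XOR of data positions = 0⊕0⊕0⊕0⊕1⊕0⊕1 = 0
p4 (pos 4,5,6,7,12,13,14,15): XOR of data positions = 1⊕0⊕0⊕1⊕0⊕0⊕1 = 1
p8 (pos 8,9,10,11,12,13,14,15): XOR of data positions = 1⊕0⊕1⊕1⊕0⊕0⊕1 = 0
Codeword: 000110001011001

000110001011001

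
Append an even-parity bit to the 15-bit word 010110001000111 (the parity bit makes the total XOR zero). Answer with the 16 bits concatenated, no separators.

XOR of the 15 data bits: 0⊕1⊕0⊕1⊕1⊕0⊕0⊕0⊕1⊕0⊕0⊕0⊕1⊕1⊕1 = 1
Parity bit = 1 (so all 16 bits XOR to 0).

0101100010001111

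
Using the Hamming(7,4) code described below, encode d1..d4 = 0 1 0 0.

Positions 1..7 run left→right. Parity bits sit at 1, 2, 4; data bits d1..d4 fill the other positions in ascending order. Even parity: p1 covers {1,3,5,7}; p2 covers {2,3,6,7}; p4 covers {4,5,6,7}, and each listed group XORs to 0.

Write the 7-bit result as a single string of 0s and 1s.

1001100

Place data at non-parity positions: p1 p2 0 p4 1 0 0
p1 (pos 1,3,5,7): XOR of data positions = 0⊕1⊕0 = 1
p2 (pos 2,3,6,7): XOR of data positions = 0⊕0⊕0 = 0
p4 (pos 4,5,6,7): XOR of data positions = 1⊕0⊕0 = 1
Codeword: 1001100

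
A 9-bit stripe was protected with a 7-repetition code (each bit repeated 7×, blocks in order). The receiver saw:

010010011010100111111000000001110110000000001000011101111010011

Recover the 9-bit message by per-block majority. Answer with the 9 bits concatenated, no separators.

011010011

Block 1 (0100100): 2 ones → 0
Block 2 (1101010): 4 ones → 1
Block 3 (0111111): 6 ones → 1
Block 4 (0000000): 0 ones → 0
Block 5 (0111011): 5 ones → 1
Block 6 (0000000): 0 ones → 0
Block 7 (0010000): 1 one → 0
Block 8 (1110111): 6 ones → 1
Block 9 (1010011): 4 ones → 1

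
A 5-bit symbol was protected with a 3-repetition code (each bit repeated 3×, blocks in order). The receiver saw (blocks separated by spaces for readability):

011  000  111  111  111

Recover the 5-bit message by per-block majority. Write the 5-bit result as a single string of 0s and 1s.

10111

Block 1 (011): 2 ones → 1
Block 2 (000): 0 ones → 0
Block 3 (111): 3 ones → 1
Block 4 (111): 3 ones → 1
Block 5 (111): 3 ones → 1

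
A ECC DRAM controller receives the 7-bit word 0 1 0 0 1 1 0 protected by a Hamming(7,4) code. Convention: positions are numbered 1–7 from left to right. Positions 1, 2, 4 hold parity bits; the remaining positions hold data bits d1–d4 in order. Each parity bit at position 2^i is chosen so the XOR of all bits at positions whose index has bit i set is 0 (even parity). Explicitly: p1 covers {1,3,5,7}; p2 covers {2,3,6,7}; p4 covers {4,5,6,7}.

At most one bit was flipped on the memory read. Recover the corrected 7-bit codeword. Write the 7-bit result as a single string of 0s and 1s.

1100110

s1 (pos 1,3,5,7): 0⊕0⊕1⊕0 = 1
s2 (pos 2,3,6,7): 1⊕0⊕1⊕0 = 0
s4 (pos 4,5,6,7): 0⊕1⊕1⊕0 = 0
Syndrome s4…s1 = 001 → error at position 1.
Flip position 1: 0100110 → 1100110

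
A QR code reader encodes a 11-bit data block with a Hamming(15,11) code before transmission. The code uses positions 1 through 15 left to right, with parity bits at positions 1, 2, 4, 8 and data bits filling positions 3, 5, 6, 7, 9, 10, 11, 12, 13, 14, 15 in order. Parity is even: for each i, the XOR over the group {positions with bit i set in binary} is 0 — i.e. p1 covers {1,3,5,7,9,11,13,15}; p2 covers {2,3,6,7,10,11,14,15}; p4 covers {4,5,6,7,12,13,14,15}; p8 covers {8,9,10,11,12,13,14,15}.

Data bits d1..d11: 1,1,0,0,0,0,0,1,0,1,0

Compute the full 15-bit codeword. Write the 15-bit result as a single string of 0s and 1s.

001110000001010

Place data at non-parity positions: p1 p2 1 p4 1 0 0 p8 0 0 0 1 0 1 0
p1 (pos 1,3,5,7,9,11,13,15): XOR of data positions = 1⊕1⊕0⊕0⊕0⊕0⊕0 = 0
p2 (pos 2,3,6,7,10,11,14,15): XOR of data positions = 1⊕0⊕0⊕0⊕0⊕1⊕0 = 0
p4 (pos 4,5,6,7,12,13,14,15): XOR of data positions = 1⊕0⊕0⊕1⊕0⊕1⊕0 = 1
p8 (pos 8,9,10,11,12,13,14,15): XOR of data positions = 0⊕0⊕0⊕1⊕0⊕1⊕0 = 0
Codeword: 001110000001010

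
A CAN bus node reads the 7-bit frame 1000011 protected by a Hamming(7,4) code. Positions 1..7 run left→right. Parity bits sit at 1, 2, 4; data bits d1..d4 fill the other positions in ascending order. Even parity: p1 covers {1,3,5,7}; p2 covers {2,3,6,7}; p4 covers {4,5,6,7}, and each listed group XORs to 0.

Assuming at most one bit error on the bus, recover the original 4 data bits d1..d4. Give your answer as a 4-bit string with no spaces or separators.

s1 (pos 1,3,5,7): 1⊕0⊕0⊕1 = 0
s2 (pos 2,3,6,7): 0⊕0⊕1⊕1 = 0
s4 (pos 4,5,6,7): 0⊕0⊕1⊕1 = 0
Syndrome s4…s1 = 000 → no error.
Read data bits from positions 3,5,6,7: 0011

0011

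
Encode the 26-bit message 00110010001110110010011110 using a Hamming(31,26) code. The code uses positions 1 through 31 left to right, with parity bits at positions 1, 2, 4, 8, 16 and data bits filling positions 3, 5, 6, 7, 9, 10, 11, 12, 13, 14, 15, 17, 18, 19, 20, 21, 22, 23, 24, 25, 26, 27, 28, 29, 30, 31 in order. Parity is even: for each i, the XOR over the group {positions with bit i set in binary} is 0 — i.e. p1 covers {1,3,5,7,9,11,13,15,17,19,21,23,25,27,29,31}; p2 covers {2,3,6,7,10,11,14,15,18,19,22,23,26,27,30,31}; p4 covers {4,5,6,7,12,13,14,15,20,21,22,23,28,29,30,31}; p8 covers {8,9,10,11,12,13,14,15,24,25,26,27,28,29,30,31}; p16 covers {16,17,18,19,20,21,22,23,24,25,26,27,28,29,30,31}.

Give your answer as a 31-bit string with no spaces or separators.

1100011100100011110110010011110

Place data at non-parity positions: p1 p2 0 p4 0 1 1 p8 0 0 1 0 0 0 1 p16 1 1 0 1 1 0 0 1 0 0 1 1 1 1 0
p1 (pos 1,3,5,7,9,11,13,15,17,19,21,23,25,27,29,31): XOR of data positions = 0⊕0⊕1⊕0⊕1⊕0⊕1⊕1⊕0⊕1⊕0⊕0⊕1⊕1⊕0 = 1
p2 (pos 2,3,6,7,10,11,14,15,18,19,22,23,26,27,30,31): XOR of data positions = 0⊕1⊕1⊕0⊕1⊕0⊕1⊕1⊕0⊕0⊕0⊕0⊕1⊕1⊕0 = 1
p4 (pos 4,5,6,7,12,13,14,15,20,21,22,23,28,29,30,31): XOR of data positions = 0⊕1⊕1⊕0⊕0⊕0⊕1⊕1⊕1⊕0⊕0⊕1⊕1⊕1⊕0 = 0
p8 (pos 8,9,10,11,12,13,14,15,24,25,26,27,28,29,30,31): XOR of data positions = 0⊕0⊕1⊕0⊕0⊕0⊕1⊕1⊕0⊕0⊕1⊕1⊕1⊕1⊕0 = 1
p16 (pos 16,17,18,19,20,21,22,23,24,25,26,27,28,29,30,31): XOR of data positions = 1⊕1⊕0⊕1⊕1⊕0⊕0⊕1⊕0⊕0⊕1⊕1⊕1⊕1⊕0 = 1
Codeword: 1100011100100011110110010011110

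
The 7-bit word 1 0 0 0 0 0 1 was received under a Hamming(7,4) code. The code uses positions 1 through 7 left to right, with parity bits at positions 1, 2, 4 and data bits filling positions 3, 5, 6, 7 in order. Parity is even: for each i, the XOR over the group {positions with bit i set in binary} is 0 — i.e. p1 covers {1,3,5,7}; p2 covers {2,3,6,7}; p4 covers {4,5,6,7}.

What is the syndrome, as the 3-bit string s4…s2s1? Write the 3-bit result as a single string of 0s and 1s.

110

s1 (pos 1,3,5,7): 1⊕0⊕0⊕1 = 0
s2 (pos 2,3,6,7): 0⊕0⊕0⊕1 = 1
s4 (pos 4,5,6,7): 0⊕0⊕0⊕1 = 1
Syndrome s4…s1 = 110 → error at position 6.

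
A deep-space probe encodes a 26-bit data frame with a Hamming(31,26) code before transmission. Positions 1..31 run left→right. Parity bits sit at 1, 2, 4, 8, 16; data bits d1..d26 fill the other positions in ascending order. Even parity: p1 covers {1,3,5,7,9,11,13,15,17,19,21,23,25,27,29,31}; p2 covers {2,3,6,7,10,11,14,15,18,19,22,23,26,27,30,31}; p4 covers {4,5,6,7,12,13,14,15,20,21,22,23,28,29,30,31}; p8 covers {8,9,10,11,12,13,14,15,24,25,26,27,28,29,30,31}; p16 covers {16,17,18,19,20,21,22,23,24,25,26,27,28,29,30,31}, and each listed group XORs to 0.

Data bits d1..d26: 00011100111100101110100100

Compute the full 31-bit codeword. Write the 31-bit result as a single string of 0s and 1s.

1100001011001111100101110100100

Place data at non-parity positions: p1 p2 0 p4 0 0 1 p8 1 1 0 0 1 1 1 p16 1 0 0 1 0 1 1 1 0 1 0 0 1 0 0
p1 (pos 1,3,5,7,9,11,13,15,17,19,21,23,25,27,29,31): XOR of data positions = 0⊕0⊕1⊕1⊕0⊕1⊕1⊕1⊕0⊕0⊕1⊕0⊕0⊕1⊕0 = 1
p2 (pos 2,3,6,7,10,11,14,15,18,19,22,23,26,27,30,31): XOR of data positions = 0⊕0⊕1⊕1⊕0⊕1⊕1⊕0⊕0⊕1⊕1⊕1⊕0⊕0⊕0 = 1
p4 (pos 4,5,6,7,12,13,14,15,20,21,22,23,28,29,30,31): XOR of data positions = 0⊕0⊕1⊕0⊕1⊕1⊕1⊕1⊕0⊕1⊕1⊕0⊕1⊕0⊕0 = 0
p8 (pos 8,9,10,11,12,13,14,15,24,25,26,27,28,29,30,31): XOR of data positions = 1⊕1⊕0⊕0⊕1⊕1⊕1⊕1⊕0⊕1⊕0⊕0⊕1⊕0⊕0 = 0
p16 (pos 16,17,18,19,20,21,22,23,24,25,26,27,28,29,30,31): XOR of data positions = 1⊕0⊕0⊕1⊕0⊕1⊕1⊕1⊕0⊕1⊕0⊕0⊕1⊕0⊕0 = 1
Codeword: 1100001011001111100101110100100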